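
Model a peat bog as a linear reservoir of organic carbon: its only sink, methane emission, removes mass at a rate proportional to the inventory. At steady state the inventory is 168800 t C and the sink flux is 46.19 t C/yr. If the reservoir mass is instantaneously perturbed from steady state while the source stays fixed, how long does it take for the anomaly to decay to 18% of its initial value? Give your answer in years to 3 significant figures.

For a linear reservoir the anomaly decays as exp(−t/τ) with τ = M/F = 168800/46.19 = 3654 yr.
exp(−t/τ) = 0.18 ⇒ t = −τ ln(0.18) = 3654 × 1.715 = 6267 yr.

6270 yr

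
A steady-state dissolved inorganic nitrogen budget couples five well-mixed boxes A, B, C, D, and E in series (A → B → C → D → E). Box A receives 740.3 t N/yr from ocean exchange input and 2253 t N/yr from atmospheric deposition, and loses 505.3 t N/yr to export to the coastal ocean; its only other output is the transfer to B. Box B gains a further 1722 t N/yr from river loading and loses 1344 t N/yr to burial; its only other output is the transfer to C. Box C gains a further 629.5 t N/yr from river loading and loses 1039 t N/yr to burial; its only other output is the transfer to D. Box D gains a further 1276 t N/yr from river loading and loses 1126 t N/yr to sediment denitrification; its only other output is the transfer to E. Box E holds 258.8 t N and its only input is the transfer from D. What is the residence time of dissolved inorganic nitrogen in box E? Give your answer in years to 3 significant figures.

Box A: F(A→B) = (740.3 + 2253) − 505.3 = 2488.0 t N/yr.
Box B: F(B→C) = (2488.0 + 1722) − 1344 = 2866.0 t N/yr.
Box C: F(C→D) = (2866.0 + 629.5) − 1039 = 2456.5 t N/yr.
Box D: F(D→E) = (2456.5 + 1276) − 1126 = 2606.5 t N/yr.
Box E throughput = its input = 2606.5 t N/yr; τ = 258.8 / 2606.5 = 0.09929 yr.

0.0993 yr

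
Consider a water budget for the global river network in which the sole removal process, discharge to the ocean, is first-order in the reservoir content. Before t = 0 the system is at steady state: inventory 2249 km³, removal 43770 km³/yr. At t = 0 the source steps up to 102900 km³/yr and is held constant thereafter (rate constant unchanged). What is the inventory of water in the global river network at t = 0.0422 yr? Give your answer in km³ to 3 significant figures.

3950 km³

τ = M₀/F₀ = 2249/43770 = 0.05138 yr; rate constant k = 1/τ.
New steady state M_∞ = F₁/k = F₁·τ = 102900 × 0.05138 = 5287.2 km³.
M(t) = M_∞ + (M₀ − M_∞)·e^(−t/τ); t/τ = 0.0422/0.05138 = 0.8213, so e^(−t/τ) = 0.4399.
M(t) = 5287.2 − 3038 × 0.4399 = 3950.8 km³.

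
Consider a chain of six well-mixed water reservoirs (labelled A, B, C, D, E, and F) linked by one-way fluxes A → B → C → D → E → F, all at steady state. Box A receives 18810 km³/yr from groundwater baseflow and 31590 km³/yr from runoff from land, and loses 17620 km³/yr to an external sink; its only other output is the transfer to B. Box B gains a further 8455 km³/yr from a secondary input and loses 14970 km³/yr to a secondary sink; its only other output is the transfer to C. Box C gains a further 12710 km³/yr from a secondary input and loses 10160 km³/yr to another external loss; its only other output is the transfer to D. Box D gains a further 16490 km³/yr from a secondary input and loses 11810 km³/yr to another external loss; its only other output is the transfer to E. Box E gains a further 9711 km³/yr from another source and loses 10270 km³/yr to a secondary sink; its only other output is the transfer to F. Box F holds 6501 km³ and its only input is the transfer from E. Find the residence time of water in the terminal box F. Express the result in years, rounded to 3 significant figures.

0.197 yr

Box A: F(A→B) = (18810 + 31590) − 17620 = 32780 km³/yr.
Box B: F(B→C) = (32780 + 8455) − 14970 = 26265 km³/yr.
Box C: F(C→D) = (26265 + 12710) − 10160 = 28815 km³/yr.
Box D: F(D→E) = (28815 + 16490) − 11810 = 33495 km³/yr.
Box E: F(E→F) = (33495 + 9711) − 10270 = 32936 km³/yr.
Box F throughput = its input = 32936 km³/yr; τ = 6501 / 32936 = 0.1974 yr.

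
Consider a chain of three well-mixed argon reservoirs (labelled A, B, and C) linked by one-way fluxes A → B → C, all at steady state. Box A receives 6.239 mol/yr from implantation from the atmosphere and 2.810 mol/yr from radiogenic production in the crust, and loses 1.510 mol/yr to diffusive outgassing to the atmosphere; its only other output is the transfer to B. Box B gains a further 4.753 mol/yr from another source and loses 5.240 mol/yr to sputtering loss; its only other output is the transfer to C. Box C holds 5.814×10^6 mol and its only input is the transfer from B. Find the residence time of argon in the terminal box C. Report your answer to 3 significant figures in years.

824000 yr

Box A: F(A→B) = (6.239 + 2.810) − 1.510 = 7.5390 mol/yr.
Box B: F(B→C) = (7.5390 + 4.753) − 5.240 = 7.0520 mol/yr.
Box C throughput = its input = 7.0520 mol/yr; τ = 5.814×10^6 / 7.0520 = 824400 yr.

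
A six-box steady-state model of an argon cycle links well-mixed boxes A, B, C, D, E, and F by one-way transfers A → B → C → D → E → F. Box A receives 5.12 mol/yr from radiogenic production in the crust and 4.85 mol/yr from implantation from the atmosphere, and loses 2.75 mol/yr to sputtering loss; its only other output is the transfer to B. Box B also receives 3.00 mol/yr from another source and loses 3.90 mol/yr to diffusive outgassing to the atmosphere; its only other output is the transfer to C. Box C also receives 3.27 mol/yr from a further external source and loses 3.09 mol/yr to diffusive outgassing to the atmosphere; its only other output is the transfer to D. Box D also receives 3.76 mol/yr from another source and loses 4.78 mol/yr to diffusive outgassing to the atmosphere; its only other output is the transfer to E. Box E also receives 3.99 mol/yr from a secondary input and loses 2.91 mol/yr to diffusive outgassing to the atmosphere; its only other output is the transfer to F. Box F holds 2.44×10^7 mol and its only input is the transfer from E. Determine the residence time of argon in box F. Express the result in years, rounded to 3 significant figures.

Box A: F(A→B) = (5.12 + 4.85) − 2.75 = 7.2200 mol/yr.
Box B: F(B→C) = (7.2200 + 3.00) − 3.90 = 6.3200 mol/yr.
Box C: F(C→D) = (6.3200 + 3.27) − 3.09 = 6.5000 mol/yr.
Box D: F(D→E) = (6.5000 + 3.76) − 4.78 = 5.4800 mol/yr.
Box E: F(E→F) = (5.4800 + 3.99) − 2.91 = 6.5600 mol/yr.
Box F throughput = its input = 6.5600 mol/yr; τ = 2.44×10^7 / 6.5600 = 3.720×10^6 yr.

3.72×10^6 yr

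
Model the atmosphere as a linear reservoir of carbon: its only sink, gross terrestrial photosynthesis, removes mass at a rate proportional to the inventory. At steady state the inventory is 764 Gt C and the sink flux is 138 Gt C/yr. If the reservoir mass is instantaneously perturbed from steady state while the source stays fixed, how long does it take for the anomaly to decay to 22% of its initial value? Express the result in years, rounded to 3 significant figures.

8.38 yr

For a linear reservoir the anomaly decays as exp(−t/τ) with τ = M/F = 764/138 = 5.536 yr.
exp(−t/τ) = 0.22 ⇒ t = −τ ln(0.22) = 5.536 × 1.514 = 8.383 yr.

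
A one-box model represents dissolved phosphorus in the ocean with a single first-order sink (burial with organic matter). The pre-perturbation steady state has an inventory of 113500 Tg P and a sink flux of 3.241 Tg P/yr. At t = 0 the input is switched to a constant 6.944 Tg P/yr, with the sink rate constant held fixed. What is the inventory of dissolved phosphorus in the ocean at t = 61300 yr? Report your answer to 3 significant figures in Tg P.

221000 Tg P

Residence time τ = M₀/F₀ = 35020 yr. The eventual steady state is M_∞ = M₀·(F₁/F₀) = 113500 × 6.944/3.241 = 243180 Tg P.
The anomaly ΔM(t) = M(t) − M_∞ decays as ΔM₀·e^(−t/τ) with ΔM₀ = 113500 − 243180 = −129700 Tg P.
At t = 61300 yr, e^(−t/τ) = e^(−1.750) = 0.1737, so ΔM = −22530 Tg P and M = 243180 − 22530 = 220650 Tg P.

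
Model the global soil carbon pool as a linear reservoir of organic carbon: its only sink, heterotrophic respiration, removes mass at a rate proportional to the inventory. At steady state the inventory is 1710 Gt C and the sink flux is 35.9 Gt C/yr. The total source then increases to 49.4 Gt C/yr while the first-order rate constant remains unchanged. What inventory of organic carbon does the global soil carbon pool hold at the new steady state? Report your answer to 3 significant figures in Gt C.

Rate constant k = F/M = 35.9 / 1710 = 0.02099 yr⁻¹.
At the new steady state, source = k·M_new ⇒ M_new = 49.4 / 0.02099 = 2353 Gt C.
(Equivalently M_new = M × F_new/F_old = 1710 × 49.4/35.9.)

2350 Gt C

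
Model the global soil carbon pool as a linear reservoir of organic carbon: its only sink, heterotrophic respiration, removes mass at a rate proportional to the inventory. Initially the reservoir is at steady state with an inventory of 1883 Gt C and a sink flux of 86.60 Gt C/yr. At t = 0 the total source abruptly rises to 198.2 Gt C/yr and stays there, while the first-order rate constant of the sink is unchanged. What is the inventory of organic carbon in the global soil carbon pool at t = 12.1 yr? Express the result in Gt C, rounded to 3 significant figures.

Residence time τ = M₀/F₀ = 21.74 yr. The eventual steady state is M_∞ = M₀·(F₁/F₀) = 1883 × 198.2/86.60 = 4309.6 Gt C.
The anomaly ΔM(t) = M(t) − M_∞ decays as ΔM₀·e^(−t/τ) with ΔM₀ = 1883 − 4309.6 = −2427 Gt C.
At t = 12.1 yr, e^(−t/τ) = e^(−0.5565) = 0.5732, so ΔM = −1391 Gt C and M = 4309.6 − 1391 = 2918.6 Gt C.

2920 Gt C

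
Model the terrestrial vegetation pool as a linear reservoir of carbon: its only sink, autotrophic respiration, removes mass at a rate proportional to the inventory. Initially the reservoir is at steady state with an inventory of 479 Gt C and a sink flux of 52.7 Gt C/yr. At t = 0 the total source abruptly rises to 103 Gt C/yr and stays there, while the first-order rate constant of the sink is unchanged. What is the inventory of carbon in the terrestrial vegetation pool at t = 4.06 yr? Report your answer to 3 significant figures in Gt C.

644 Gt C

τ = M₀/F₀ = 479/52.7 = 9.089 yr; rate constant k = 1/τ.
New steady state M_∞ = F₁/k = F₁·τ = 103 × 9.089 = 936.19 Gt C.
M(t) = M_∞ + (M₀ − M_∞)·e^(−t/τ); t/τ = 4.06/9.089 = 0.4467, so e^(−t/τ) = 0.6397.
M(t) = 936.19 − 457.2 × 0.6397 = 643.70 Gt C.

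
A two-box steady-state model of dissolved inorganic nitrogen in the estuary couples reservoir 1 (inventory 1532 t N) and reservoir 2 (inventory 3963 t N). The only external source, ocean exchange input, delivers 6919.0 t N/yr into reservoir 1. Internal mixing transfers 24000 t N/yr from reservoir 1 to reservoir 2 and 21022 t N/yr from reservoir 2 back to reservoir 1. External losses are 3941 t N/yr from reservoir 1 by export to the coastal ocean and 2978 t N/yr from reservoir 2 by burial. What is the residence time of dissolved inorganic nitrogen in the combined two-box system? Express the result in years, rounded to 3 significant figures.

Treat the two boxes together as one reservoir: the mixing fluxes between them are internal recycling, so τ = ΣM / Σ(external losses).
M_total = 1532 + 3963 = 5495.0 t N.
ΣF_external_out = 3941 + 2978 = 6919.0 t N/yr.
τ = M_total / ΣF_ext = 5495.0 / 6919.0 = 0.7942 yr.

0.794 yr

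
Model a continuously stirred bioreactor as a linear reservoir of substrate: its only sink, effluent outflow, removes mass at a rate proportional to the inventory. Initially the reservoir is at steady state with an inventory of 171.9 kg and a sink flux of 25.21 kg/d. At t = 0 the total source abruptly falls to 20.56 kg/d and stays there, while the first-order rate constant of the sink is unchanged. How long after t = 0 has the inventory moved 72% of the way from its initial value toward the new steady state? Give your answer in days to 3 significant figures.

τ = M₀/F₀ = 171.9/25.21 = 6.819 d.
The remaining gap fraction is e^(−t/τ); 72% covered ⇒ e^(−t/τ) = 0.280.
t = −τ ln(0.280) = 6.819 × 1.273 = 8.680 d.

8.68 d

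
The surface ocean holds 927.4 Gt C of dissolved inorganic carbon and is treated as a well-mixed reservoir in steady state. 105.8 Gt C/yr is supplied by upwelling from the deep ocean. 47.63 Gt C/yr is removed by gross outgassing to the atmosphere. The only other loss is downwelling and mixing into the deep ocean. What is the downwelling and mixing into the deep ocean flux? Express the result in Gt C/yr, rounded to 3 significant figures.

58.2 Gt C/yr

At steady state ΣF_in = ΣF_out.
ΣF_in = 105.80 Gt C/yr.
Downwelling and mixing into the deep ocean flux = ΣF_in − (47.63) = 105.80 − 47.63 = 58.17 Gt C/yr.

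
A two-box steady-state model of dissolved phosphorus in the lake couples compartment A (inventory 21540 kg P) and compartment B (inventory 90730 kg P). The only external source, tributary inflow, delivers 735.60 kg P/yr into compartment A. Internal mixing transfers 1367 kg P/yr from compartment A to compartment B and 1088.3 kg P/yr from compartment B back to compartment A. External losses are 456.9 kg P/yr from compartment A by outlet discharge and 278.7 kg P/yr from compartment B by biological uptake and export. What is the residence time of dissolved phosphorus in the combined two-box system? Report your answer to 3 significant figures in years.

153 yr

For the system as a whole, the A↔B exchange is internal and contributes nothing to the throughput; only the external sinks remove mass.
M_total = 21540 + 90730 = 112270 kg P.
ΣF_external_out = 456.9 + 278.7 = 735.60 kg P/yr.
τ = M_total / ΣF_ext = 112270 / 735.60 = 152.6 yr.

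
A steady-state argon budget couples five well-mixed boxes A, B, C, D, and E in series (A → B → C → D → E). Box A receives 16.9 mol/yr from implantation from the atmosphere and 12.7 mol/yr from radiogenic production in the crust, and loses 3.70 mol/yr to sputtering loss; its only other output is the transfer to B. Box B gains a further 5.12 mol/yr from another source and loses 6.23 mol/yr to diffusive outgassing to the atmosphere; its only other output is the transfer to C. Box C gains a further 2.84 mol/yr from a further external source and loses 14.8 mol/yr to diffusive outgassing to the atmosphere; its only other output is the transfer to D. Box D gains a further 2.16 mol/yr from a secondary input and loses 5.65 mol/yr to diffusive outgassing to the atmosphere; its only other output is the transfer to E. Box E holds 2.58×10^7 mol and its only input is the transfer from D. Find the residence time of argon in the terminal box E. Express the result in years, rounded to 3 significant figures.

2.76×10^6 yr

Box A: F(A→B) = (16.9 + 12.7) − 3.70 = 25.900 mol/yr.
Box B: F(B→C) = (25.900 + 5.12) − 6.23 = 24.790 mol/yr.
Box C: F(C→D) = (24.790 + 2.84) − 14.8 = 12.830 mol/yr.
Box D: F(D→E) = (12.830 + 2.16) − 5.65 = 9.3400 mol/yr.
Box E throughput = its input = 9.3400 mol/yr; τ = 2.58×10^7 / 9.3400 = 2.762×10^6 yr.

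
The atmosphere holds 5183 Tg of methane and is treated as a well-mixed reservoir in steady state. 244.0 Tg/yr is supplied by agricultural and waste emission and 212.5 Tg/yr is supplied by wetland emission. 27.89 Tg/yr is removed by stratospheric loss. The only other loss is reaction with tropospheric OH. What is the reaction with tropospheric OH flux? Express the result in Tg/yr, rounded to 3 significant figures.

429 Tg/yr

At steady state ΣF_in = ΣF_out.
ΣF_in = 244.0 + 212.5 = 456.50 Tg/yr.
Reaction with tropospheric OH flux = ΣF_in − (27.89) = 456.50 − 27.89 = 428.6 Tg/yr.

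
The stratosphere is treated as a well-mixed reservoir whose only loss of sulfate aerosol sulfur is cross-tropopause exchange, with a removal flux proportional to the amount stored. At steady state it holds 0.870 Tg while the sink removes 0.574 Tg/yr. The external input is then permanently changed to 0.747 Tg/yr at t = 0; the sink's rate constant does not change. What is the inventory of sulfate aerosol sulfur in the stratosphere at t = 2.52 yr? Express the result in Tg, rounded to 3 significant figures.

Residence time τ = M₀/F₀ = 1.516 yr. The eventual steady state is M_∞ = M₀·(F₁/F₀) = 0.870 × 0.747/0.574 = 1.1322 Tg.
The anomaly ΔM(t) = M(t) − M_∞ decays as ΔM₀·e^(−t/τ) with ΔM₀ = 0.870 − 1.1322 = −0.2622 Tg.
At t = 2.52 yr, e^(−t/τ) = e^(−1.663) = 0.1896, so ΔM = −0.04973 Tg and M = 1.1322 − 0.04973 = 1.0825 Tg.

1.08 Tg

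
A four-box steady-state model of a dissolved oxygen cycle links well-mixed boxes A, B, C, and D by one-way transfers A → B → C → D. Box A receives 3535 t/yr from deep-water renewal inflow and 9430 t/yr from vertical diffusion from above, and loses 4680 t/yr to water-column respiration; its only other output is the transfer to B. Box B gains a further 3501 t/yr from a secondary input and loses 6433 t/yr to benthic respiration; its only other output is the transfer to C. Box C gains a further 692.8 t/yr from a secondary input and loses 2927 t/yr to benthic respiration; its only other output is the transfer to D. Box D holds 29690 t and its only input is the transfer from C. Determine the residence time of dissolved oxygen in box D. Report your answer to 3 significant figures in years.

Box A: F(A→B) = (3535 + 9430) − 4680 = 8285.0 t/yr.
Box B: F(B→C) = (8285.0 + 3501) − 6433 = 5353.0 t/yr.
Box C: F(C→D) = (5353.0 + 692.8) − 2927 = 3118.8 t/yr.
Box D throughput = its input = 3118.8 t/yr; τ = 29690 / 3118.8 = 9.520 yr.

9.52 yr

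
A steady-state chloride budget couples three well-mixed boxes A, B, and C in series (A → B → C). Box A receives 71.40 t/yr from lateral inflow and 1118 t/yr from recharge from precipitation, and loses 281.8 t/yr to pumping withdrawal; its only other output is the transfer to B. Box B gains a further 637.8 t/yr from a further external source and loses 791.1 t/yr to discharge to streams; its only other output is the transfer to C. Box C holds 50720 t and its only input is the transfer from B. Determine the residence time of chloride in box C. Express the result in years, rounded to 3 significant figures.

67.2 yr

Box A: F(A→B) = (71.40 + 1118) − 281.8 = 907.60 t/yr.
Box B: F(B→C) = (907.60 + 637.8) − 791.1 = 754.30 t/yr.
Box C throughput = its input = 754.30 t/yr; τ = 50720 / 754.30 = 67.24 yr.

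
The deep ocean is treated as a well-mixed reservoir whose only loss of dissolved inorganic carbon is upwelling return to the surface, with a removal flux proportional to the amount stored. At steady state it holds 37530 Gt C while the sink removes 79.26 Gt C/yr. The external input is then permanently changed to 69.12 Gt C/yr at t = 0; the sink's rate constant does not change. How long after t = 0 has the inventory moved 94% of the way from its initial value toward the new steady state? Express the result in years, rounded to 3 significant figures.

1330 yr

τ = M₀/F₀ = 37530/79.26 = 473.5 yr.
The remaining gap fraction is e^(−t/τ); 94% covered ⇒ e^(−t/τ) = 0.0600.
t = −τ ln(0.0600) = 473.5 × 2.813 = 1332 yr.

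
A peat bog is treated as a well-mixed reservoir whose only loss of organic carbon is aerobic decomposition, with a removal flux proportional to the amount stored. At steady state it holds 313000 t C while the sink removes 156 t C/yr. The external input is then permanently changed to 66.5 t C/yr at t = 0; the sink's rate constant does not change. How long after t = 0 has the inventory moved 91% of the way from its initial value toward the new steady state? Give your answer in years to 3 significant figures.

4830 yr

τ = M₀/F₀ = 313000/156 = 2006 yr.
The remaining gap fraction is e^(−t/τ); 91% covered ⇒ e^(−t/τ) = 0.0900.
t = −τ ln(0.0900) = 2006 × 2.408 = 4831 yr.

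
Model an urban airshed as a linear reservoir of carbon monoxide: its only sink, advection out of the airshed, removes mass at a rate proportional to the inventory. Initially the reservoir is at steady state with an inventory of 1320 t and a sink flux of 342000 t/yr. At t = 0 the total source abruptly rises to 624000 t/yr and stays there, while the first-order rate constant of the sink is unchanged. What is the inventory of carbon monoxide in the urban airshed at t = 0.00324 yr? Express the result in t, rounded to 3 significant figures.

Residence time τ = M₀/F₀ = 0.003860 yr. The eventual steady state is M_∞ = M₀·(F₁/F₀) = 1320 × 624000/342000 = 2408.4 t.
The anomaly ΔM(t) = M(t) − M_∞ decays as ΔM₀·e^(−t/τ) with ΔM₀ = 1320 − 2408.4 = −1088 t.
At t = 0.00324 yr, e^(−t/τ) = e^(−0.8395) = 0.4319, so ΔM = −470.1 t and M = 2408.4 − 470.1 = 1938.3 t.

1940 t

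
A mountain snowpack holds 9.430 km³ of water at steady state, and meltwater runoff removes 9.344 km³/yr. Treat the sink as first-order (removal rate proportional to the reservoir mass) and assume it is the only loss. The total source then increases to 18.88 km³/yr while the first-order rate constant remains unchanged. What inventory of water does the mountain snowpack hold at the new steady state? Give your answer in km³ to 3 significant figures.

Rate constant k = F/M = 9.344 / 9.430 = 0.9909 yr⁻¹.
At the new steady state, source = k·M_new ⇒ M_new = 18.88 / 0.9909 = 19.05 km³.
(Equivalently M_new = M × F_new/F_old = 9.430 × 18.88/9.344.)

19.1 km³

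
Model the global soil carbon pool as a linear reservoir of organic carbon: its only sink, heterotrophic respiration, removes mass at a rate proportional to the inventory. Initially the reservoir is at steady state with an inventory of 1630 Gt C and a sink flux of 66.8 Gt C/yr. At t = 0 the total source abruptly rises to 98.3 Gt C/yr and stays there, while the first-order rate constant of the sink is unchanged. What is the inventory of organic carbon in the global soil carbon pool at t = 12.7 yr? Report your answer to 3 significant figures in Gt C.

Residence time τ = M₀/F₀ = 24.40 yr. The eventual steady state is M_∞ = M₀·(F₁/F₀) = 1630 × 98.3/66.8 = 2398.6 Gt C.
The anomaly ΔM(t) = M(t) − M_∞ decays as ΔM₀·e^(−t/τ) with ΔM₀ = 1630 − 2398.6 = −768.6 Gt C.
At t = 12.7 yr, e^(−t/τ) = e^(−0.5205) = 0.5942, so ΔM = −456.8 Gt C and M = 2398.6 − 456.8 = 1941.9 Gt C.

1940 Gt C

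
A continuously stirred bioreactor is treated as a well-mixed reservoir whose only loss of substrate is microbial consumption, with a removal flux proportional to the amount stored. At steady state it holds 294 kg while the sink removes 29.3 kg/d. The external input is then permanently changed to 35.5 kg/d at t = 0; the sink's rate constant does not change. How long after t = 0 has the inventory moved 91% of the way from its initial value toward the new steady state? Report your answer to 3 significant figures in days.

τ = M₀/F₀ = 294/29.3 = 10.03 d.
The remaining gap fraction is e^(−t/τ); 91% covered ⇒ e^(−t/τ) = 0.0900.
t = −τ ln(0.0900) = 10.03 × 2.408 = 24.16 d.

24.2 d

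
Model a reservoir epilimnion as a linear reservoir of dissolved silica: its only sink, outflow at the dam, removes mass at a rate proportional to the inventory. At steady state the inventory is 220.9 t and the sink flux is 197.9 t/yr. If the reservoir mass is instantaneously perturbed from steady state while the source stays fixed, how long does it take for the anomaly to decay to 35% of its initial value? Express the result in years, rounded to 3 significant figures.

1.17 yr

For a linear reservoir the anomaly decays as exp(−t/τ) with τ = M/F = 220.9/197.9 = 1.116 yr.
exp(−t/τ) = 0.35 ⇒ t = −τ ln(0.35) = 1.116 × 1.050 = 1.172 yr.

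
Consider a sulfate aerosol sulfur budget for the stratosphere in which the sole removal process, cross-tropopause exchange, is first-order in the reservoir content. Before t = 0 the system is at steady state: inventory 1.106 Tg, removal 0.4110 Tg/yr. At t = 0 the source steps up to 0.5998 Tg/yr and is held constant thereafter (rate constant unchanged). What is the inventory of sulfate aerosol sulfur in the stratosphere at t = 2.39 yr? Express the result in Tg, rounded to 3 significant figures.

Residence time τ = M₀/F₀ = 2.691 yr. The eventual steady state is M_∞ = M₀·(F₁/F₀) = 1.106 × 0.5998/0.4110 = 1.6141 Tg.
The anomaly ΔM(t) = M(t) − M_∞ decays as ΔM₀·e^(−t/τ) with ΔM₀ = 1.106 − 1.6141 = −0.5081 Tg.
At t = 2.39 yr, e^(−t/τ) = e^(−0.8881) = 0.4114, so ΔM = −0.2090 Tg and M = 1.6141 − 0.2090 = 1.4050 Tg.

1.41 Tg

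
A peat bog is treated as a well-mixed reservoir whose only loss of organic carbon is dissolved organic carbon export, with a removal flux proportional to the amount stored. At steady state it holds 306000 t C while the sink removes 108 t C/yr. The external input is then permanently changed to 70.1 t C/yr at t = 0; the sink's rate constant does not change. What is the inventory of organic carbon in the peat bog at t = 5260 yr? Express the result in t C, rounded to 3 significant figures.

Residence time τ = M₀/F₀ = 2833 yr. The eventual steady state is M_∞ = M₀·(F₁/F₀) = 306000 × 70.1/108 = 198620 t C.
The anomaly ΔM(t) = M(t) − M_∞ decays as ΔM₀·e^(−t/τ) with ΔM₀ = 306000 − 198620 = 107400 t C.
At t = 5260 yr, e^(−t/τ) = e^(−1.856) = 0.1562, so ΔM = 16780 t C and M = 198620 + 16780 = 215390 t C.

215000 t C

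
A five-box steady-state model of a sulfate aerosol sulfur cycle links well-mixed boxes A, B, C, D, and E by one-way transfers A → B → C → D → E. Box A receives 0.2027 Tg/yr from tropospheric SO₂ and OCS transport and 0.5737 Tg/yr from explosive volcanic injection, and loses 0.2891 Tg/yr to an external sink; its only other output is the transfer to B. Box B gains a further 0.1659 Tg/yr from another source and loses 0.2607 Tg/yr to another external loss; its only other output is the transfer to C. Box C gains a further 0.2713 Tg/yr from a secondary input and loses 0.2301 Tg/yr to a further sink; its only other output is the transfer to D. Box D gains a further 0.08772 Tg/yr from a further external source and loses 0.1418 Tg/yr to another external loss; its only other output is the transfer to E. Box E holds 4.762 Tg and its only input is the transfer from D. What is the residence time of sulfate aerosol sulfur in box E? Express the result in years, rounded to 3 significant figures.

12.5 yr

Box A: F(A→B) = (0.2027 + 0.5737) − 0.2891 = 0.48730 Tg/yr.
Box B: F(B→C) = (0.48730 + 0.1659) − 0.2607 = 0.39250 Tg/yr.
Box C: F(C→D) = (0.39250 + 0.2713) − 0.2301 = 0.43370 Tg/yr.
Box D: F(D→E) = (0.43370 + 0.08772) − 0.1418 = 0.37962 Tg/yr.
Box E throughput = its input = 0.37962 Tg/yr; τ = 4.762 / 0.37962 = 12.54 yr.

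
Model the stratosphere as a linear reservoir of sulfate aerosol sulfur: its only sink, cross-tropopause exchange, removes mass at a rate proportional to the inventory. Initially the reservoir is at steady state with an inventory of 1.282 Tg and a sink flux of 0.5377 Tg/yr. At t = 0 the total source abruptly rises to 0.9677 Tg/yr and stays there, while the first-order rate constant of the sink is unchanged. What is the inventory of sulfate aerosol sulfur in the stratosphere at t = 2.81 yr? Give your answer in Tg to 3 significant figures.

The sink rate constant is k = F₀/M₀ = 0.5377/1.282 = 0.4194 yr⁻¹.
Solving dM/dt = F₁ − kM with M(0) = M₀ gives M(t) = F₁/k + (M₀ − F₁/k)·e^(−kt).
F₁/k = 0.9677/0.4194 = 2.3072 Tg; kt = 0.4194 × 2.81 = 1.179, e^(−kt) = 0.3077.
M(2.81) = 2.3072 + (1.282 − 2.3072) × 0.3077 = 2.3072 − 0.3155 = 1.9917 Tg.

1.99 Tg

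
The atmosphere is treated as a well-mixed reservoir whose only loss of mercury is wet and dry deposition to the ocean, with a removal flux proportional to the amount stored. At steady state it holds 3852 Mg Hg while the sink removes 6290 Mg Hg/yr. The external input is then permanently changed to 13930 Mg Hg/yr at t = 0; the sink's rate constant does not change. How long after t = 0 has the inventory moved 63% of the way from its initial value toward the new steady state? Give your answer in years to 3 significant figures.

τ = M₀/F₀ = 3852/6290 = 0.6124 yr.
The remaining gap fraction is e^(−t/τ); 63% covered ⇒ e^(−t/τ) = 0.370.
t = −τ ln(0.370) = 0.6124 × 0.9943 = 0.6089 yr.

0.609 yr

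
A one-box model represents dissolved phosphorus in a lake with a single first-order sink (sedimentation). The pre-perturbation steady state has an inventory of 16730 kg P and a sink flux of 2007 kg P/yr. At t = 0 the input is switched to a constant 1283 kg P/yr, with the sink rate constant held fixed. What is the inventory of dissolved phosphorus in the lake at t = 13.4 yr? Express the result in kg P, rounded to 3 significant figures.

Residence time τ = M₀/F₀ = 8.336 yr. The eventual steady state is M_∞ = M₀·(F₁/F₀) = 16730 × 1283/2007 = 10695 kg P.
The anomaly ΔM(t) = M(t) − M_∞ decays as ΔM₀·e^(−t/τ) with ΔM₀ = 16730 − 10695 = 6035 kg P.
At t = 13.4 yr, e^(−t/τ) = e^(−1.608) = 0.2004, so ΔM = 1209 kg P and M = 10695 + 1209 = 11904 kg P.

11900 kg P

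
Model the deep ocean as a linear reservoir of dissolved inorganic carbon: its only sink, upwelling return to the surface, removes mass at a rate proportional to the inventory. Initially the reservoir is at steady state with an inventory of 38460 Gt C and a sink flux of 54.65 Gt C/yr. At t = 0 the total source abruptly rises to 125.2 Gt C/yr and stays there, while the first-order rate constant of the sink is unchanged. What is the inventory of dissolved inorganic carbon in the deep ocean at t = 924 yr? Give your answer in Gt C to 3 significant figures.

74800 Gt C

τ = M₀/F₀ = 38460/54.65 = 703.8 yr; rate constant k = 1/τ.
New steady state M_∞ = F₁/k = F₁·τ = 125.2 × 703.8 = 88110 Gt C.
M(t) = M_∞ + (M₀ − M_∞)·e^(−t/τ); t/τ = 924/703.8 = 1.313, so e^(−t/τ) = 0.2690.
M(t) = 88110 − 49650 × 0.2690 = 74753 Gt C.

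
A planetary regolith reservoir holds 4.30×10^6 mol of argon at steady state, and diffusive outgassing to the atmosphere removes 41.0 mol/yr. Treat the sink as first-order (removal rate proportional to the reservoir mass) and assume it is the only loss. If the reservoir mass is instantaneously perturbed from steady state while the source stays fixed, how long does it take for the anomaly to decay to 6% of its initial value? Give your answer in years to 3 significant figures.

For a linear reservoir the anomaly decays as exp(−t/τ) with τ = M/F = 4.30×10^6/41.0 = 104900 yr.
exp(−t/τ) = 0.06 ⇒ t = −τ ln(0.06) = 104900 × 2.813 = 295100 yr.

295000 yr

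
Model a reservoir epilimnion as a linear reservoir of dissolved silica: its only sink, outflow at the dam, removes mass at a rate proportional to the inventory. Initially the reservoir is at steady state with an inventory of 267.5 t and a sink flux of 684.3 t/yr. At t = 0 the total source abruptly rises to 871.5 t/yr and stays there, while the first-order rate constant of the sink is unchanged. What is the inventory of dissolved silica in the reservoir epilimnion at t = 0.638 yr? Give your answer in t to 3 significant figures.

Residence time τ = M₀/F₀ = 0.3909 yr. The eventual steady state is M_∞ = M₀·(F₁/F₀) = 267.5 × 871.5/684.3 = 340.68 t.
The anomaly ΔM(t) = M(t) − M_∞ decays as ΔM₀·e^(−t/τ) with ΔM₀ = 267.5 − 340.68 = −73.18 t.
At t = 0.638 yr, e^(−t/τ) = e^(−1.632) = 0.1955, so ΔM = −14.31 t and M = 340.68 − 14.31 = 326.37 t.

326 t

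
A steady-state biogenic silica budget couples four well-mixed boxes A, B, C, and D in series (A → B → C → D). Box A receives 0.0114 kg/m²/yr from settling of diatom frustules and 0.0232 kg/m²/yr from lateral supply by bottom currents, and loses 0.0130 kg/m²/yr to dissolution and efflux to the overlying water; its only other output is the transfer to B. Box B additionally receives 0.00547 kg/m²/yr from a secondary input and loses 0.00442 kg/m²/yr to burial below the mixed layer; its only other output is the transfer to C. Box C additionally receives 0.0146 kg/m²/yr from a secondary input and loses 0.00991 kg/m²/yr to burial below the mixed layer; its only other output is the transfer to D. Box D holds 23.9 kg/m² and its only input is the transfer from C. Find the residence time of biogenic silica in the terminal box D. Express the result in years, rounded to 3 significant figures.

Box A: F(A→B) = (0.0114 + 0.0232) − 0.0130 = 0.021600 kg/m²/yr.
Box B: F(B→C) = (0.021600 + 0.00547) − 0.00442 = 0.022650 kg/m²/yr.
Box C: F(C→D) = (0.022650 + 0.0146) − 0.00991 = 0.027340 kg/m²/yr.
Box D throughput = its input = 0.027340 kg/m²/yr; τ = 23.9 / 0.027340 = 874.2 yr.

874 yr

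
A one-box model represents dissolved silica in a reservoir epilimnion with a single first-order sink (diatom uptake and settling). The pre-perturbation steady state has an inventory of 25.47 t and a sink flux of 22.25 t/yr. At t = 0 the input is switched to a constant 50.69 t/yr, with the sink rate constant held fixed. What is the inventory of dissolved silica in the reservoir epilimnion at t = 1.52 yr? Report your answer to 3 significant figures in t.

49.4 t

τ = M₀/F₀ = 25.47/22.25 = 1.145 yr; rate constant k = 1/τ.
New steady state M_∞ = F₁/k = F₁·τ = 50.69 × 1.145 = 58.026 t.
M(t) = M_∞ + (M₀ − M_∞)·e^(−t/τ); t/τ = 1.52/1.145 = 1.328, so e^(−t/τ) = 0.2651.
M(t) = 58.026 − 32.56 × 0.2651 = 49.397 t.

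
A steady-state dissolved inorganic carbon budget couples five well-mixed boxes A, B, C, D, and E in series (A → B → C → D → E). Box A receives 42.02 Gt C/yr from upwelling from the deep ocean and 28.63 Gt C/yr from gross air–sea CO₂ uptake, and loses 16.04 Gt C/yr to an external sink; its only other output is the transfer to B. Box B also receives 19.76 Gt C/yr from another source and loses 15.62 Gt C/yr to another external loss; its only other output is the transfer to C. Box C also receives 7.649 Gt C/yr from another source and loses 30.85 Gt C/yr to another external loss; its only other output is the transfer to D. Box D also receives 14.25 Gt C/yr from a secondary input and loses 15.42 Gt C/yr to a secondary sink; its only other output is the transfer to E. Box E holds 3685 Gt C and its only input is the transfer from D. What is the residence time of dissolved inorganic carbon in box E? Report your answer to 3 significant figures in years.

107 yr

Box A: F(A→B) = (42.02 + 28.63) − 16.04 = 54.610 Gt C/yr.
Box B: F(B→C) = (54.610 + 19.76) − 15.62 = 58.750 Gt C/yr.
Box C: F(C→D) = (58.750 + 7.649) − 30.85 = 35.549 Gt C/yr.
Box D: F(D→E) = (35.549 + 14.25) − 15.42 = 34.379 Gt C/yr.
Box E throughput = its input = 34.379 Gt C/yr; τ = 3685 / 34.379 = 107.2 yr.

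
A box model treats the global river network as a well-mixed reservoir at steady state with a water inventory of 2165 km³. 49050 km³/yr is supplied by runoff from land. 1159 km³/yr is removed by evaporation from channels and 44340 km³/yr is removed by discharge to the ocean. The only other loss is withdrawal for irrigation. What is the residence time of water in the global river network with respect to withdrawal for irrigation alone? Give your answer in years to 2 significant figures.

At steady state ΣF_in = ΣF_out.
ΣF_in = 49050 km³/yr.
Withdrawal for irrigation flux = ΣF_in − (1159 + 44340) = 49050 − 45500 = 3551 km³/yr.
τ = M / F = 2165 / 3551 = 0.6097 yr.

0.61 yr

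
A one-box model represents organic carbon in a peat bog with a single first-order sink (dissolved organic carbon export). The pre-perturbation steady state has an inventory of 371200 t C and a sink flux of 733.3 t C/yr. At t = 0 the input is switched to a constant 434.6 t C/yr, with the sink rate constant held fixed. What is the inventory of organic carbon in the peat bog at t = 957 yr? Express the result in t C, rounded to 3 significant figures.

243000 t C

τ = M₀/F₀ = 371200/733.3 = 506.2 yr; rate constant k = 1/τ.
New steady state M_∞ = F₁/k = F₁·τ = 434.6 × 506.2 = 220000 t C.
M(t) = M_∞ + (M₀ − M_∞)·e^(−t/τ); t/τ = 957/506.2 = 1.891, so e^(−t/τ) = 0.1510.
M(t) = 220000 + 151200 × 0.1510 = 242830 t C.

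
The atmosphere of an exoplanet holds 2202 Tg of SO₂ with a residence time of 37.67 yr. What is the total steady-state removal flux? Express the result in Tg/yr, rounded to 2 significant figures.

F = M / τ = 2202 / 37.67 = 58.46 Tg/yr.

58 Tg/yr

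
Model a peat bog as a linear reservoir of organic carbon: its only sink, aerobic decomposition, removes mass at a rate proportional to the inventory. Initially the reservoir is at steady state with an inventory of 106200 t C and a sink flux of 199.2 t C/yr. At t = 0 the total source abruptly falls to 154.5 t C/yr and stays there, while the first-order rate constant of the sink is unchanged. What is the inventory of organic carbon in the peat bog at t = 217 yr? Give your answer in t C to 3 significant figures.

Residence time τ = M₀/F₀ = 533.1 yr. The eventual steady state is M_∞ = M₀·(F₁/F₀) = 106200 × 154.5/199.2 = 82369 t C.
The anomaly ΔM(t) = M(t) − M_∞ decays as ΔM₀·e^(−t/τ) with ΔM₀ = 106200 − 82369 = 23830 t C.
At t = 217 yr, e^(−t/τ) = e^(−0.4070) = 0.6656, so ΔM = 15860 t C and M = 82369 + 15860 = 98232 t C.

98200 t C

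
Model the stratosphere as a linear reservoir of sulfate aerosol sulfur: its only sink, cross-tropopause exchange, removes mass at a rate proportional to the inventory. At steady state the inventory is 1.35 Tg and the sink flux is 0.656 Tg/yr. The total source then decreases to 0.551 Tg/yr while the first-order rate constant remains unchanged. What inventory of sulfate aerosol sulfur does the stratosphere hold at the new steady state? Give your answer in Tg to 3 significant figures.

1.13 Tg

Rate constant k = F/M = 0.656 / 1.35 = 0.4859 yr⁻¹.
At the new steady state, source = k·M_new ⇒ M_new = 0.551 / 0.4859 = 1.134 Tg.
(Equivalently M_new = M × F_new/F_old = 1.35 × 0.551/0.656.)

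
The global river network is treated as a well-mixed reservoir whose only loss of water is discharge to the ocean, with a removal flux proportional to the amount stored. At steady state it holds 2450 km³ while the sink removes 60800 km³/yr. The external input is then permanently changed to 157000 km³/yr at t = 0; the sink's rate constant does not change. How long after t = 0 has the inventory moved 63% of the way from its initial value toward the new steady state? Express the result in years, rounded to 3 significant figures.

0.0401 yr

τ = M₀/F₀ = 2450/60800 = 0.04030 yr.
The remaining gap fraction is e^(−t/τ); 63% covered ⇒ e^(−t/τ) = 0.370.
t = −τ ln(0.370) = 0.04030 × 0.9943 = 0.04006 yr.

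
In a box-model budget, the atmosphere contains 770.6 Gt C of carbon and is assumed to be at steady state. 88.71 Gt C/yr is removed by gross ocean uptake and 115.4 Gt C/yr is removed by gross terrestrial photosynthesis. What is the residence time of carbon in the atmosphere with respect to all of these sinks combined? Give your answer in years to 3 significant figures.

3.78 yr

Total removal flux = 88.71 + 115.4 = 204.11 Gt C/yr.
τ = M / ΣF_out = 770.6 / 204.11 = 3.775 yr.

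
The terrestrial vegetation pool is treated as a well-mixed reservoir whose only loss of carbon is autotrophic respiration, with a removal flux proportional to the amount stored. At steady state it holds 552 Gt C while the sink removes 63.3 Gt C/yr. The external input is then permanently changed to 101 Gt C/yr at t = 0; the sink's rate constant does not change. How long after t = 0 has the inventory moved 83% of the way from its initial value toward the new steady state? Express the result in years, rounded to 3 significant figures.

15.5 yr

τ = M₀/F₀ = 552/63.3 = 8.720 yr.
The remaining gap fraction is e^(−t/τ); 83% covered ⇒ e^(−t/τ) = 0.170.
t = −τ ln(0.170) = 8.720 × 1.772 = 15.45 yr.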